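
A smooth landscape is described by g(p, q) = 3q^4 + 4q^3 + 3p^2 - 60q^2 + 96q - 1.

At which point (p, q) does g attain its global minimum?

(0, -4)

g(p,q) separates as A(p) + B(q) − 1, so its minimum is min A + min B − 1.
A'(p) = 6p vanishes at p ∈ {0}; B'(q) = 12(q - 2)(q - 1)(q + 4) vanishes at q ∈ {-4, 1, 2}.
Local minima of A (where A''>0): A(0)=0. Local minima of B: B(-4)=-832, B(2)=32.
So the global minimum of g is A(0) + B(-4) − 1 = 0 − 832 − 1 = -833, attained at (0, -4).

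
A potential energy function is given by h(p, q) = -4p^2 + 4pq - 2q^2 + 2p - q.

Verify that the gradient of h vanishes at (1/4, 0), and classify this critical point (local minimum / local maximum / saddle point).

∇h = (-8p + 4q + 2, 4p - 4q - 1); substituting (1/4, 0) gives ∇h = (0, 0), so (1/4, 0) is indeed a critical point.
The Hessian of h is constant: H = [[-8, 4], [4, -4]].
det(H) = (-8)·(-4) − 4² = 16.
det(H) > 0 and tr(H) = -12 < 0, so H is negative definite and the point is a local maximum.

local maximum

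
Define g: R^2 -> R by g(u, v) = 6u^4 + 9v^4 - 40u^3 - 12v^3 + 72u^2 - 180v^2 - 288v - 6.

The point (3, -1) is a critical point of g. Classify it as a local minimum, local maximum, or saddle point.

saddle point

The mixed partial ∂²g/∂u∂v is 0, so the Hessian at any point is diag(g_uu, g_vv) = diag(24(3u^2 - 10u + 6), 36(3v^2 - 2v - 10)).
At (3, -1): H = diag(72, -180).
The eigenvalues have opposite signs, so H is indefinite: a saddle point.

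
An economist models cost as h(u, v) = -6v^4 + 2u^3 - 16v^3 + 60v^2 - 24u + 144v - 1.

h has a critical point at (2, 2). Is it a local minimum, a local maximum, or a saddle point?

The mixed partial ∂²h/∂u∂v is 0, so the Hessian at any point is diag(h_uu, h_vv) = diag(12u, 24(-3v^2 - 4v + 5)).
At (2, 2): H = diag(24, -360).
The eigenvalues have opposite signs, so H is indefinite: a saddle point.

saddle point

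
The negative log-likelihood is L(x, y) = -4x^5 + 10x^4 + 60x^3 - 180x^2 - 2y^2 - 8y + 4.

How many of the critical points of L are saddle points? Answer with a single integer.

L separates as a function of x plus a function of y, so ∇L=0 decouples.
∂L/∂x = -20x(x - 3)(x - 2)(x + 3) = 0 at x ∈ {-3, 0, 2, 3}; ∂L/∂y = -4(y + 2) = 0 at y ∈ {-2}.
The Hessian is diagonal: diag(L_xx, L_yy). Second derivatives: L_xx(-3)=1800, L_xx(0)=-360, L_xx(2)=200, L_xx(3)=-360; L_yy(-2)=-4.
Saddle points occur where the two diagonal entries have opposite signs: (-3, -2), (2, -2). Count: 2.

2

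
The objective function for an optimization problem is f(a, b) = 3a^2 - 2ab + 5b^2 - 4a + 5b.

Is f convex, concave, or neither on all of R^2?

convex

f is quadratic, so its Hessian is the constant matrix H = [[6, -2], [-2, 10]].
det(H) = 56, tr(H) = 16.
det(H) > 0 and tr(H) > 0, so H is positive definite everywhere: convex.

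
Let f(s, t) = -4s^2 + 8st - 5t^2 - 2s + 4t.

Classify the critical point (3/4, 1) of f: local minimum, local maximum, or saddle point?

local maximum

The Hessian of f is constant: H = [[-8, 8], [8, -10]].
det(H) = (-8)·(-10) − 8² = 16.
det(H) > 0 and tr(H) = -18 < 0, so H is negative definite and the point is a local maximum.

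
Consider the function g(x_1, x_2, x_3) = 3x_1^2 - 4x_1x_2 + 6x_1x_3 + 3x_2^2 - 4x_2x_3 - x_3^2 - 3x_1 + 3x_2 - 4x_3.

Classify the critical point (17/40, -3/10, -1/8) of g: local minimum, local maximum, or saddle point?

saddle point

The Hessian is constant: H = [[6, -4, 6], [-4, 6, -4], [6, -4, -2]].
Leading principal minors: Δ₁ = 6, Δ₂ = 20, Δ₃ = -160.
The minors fit neither the all-positive nor the alternating-sign pattern, so H is indefinite: a saddle point.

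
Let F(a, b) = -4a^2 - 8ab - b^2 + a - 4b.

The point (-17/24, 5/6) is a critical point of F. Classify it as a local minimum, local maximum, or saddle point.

saddle point

The Hessian of F is constant: H = [[-8, -8], [-8, -2]].
det(H) = (-8)·(-2) − (-8)² = -48.
Since det(H) < 0, H is indefinite and the critical point is a saddle point.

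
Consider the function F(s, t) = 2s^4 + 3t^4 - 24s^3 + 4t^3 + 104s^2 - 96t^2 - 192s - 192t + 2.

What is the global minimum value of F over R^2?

F(s,t) separates as P(s) + Q(t) + 2, so its minimum is min P + min Q + 2.
P'(s) = 8(s - 4)(s - 3)(s - 2) vanishes at s ∈ {2, 3, 4}; Q'(t) = 12(t - 4)(t + 1)(t + 4) vanishes at t ∈ {-4, -1, 4}.
Local minima of P (where P''>0): P(2)=-128, P(4)=-128. Local minima of Q: Q(-4)=-256, Q(4)=-1280.
So the global minimum of F is P(2) + Q(4) + 2 = -128 − 1280 + 2 = -1406, attained at (2, 4).

-1406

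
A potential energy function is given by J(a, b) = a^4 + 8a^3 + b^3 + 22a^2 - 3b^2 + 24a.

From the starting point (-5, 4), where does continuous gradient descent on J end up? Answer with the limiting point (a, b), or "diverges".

J is separable, so gradient descent decouples: a follows -∂J/∂a, b follows -∂J/∂b.
∂J/∂a = 4(a + 1)(a + 2)(a + 3); at a=-5 this is -96, so a increases.
∂J/∂b = 3b(b - 2); at b=4 this is 24, so b decreases.
a converges to its nearest critical value -3 (a local min of the a-part); b converges to 2. The iterate converges to (-3, 2).

(-3, 2)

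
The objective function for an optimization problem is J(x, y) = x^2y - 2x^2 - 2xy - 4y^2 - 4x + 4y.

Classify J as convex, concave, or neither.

neither

The term x^2y is cubic, so the Hessian is not constant.
∂²J/∂x² = 2y - 4, which takes both signs as y varies (negative for sufficiently negative y). A diagonal entry of the Hessian changing sign means the Hessian is neither positive- nor negative-semidefinite on all of R^2.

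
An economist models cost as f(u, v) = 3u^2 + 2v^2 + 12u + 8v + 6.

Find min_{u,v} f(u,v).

f(u,v) separates as P(u) + Q(v) + 6, so its minimum is min P + min Q + 6.
P'(u) = 6u + 12 vanishes at u ∈ {-2}; Q'(v) = 4v + 8 vanishes at v ∈ {-2}.
Local minima of P (where P''>0): P(-2)=-12. Local minima of Q: Q(-2)=-8.
So the global minimum of f is P(-2) + Q(-2) + 6 = -12 − 8 + 6 = -14, attained at (-2, -2).

-14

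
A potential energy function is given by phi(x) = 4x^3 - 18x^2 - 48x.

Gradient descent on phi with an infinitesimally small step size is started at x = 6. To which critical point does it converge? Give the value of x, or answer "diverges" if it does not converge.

phi'(x) = 12(x - 4)(x + 1), so phi'(6) = 168.
Gradient descent moves in the -phi' direction, i.e. x is decreasing.
The nearest critical point in that direction is x = 4, where phi'' = 60 > 0 (a local minimum). The iterate converges there.

4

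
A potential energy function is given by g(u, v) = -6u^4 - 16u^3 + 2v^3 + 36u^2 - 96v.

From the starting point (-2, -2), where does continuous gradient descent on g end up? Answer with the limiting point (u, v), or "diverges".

g is separable, so gradient descent decouples: u follows -∂g/∂u, v follows -∂g/∂v.
∂g/∂u = -24u(u - 1)(u + 3); at u=-2 this is -144, so u increases.
∂g/∂v = 6(v - 4)(v + 4); at v=-2 this is -72, so v increases.
u converges to its nearest critical value 0 (a local min of the u-part); v converges to 4. The iterate converges to (0, 4).

(0, 4)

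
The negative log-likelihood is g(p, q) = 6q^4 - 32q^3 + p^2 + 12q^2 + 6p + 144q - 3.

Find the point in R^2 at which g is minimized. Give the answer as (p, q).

g(p,q) separates as A(p) + B(q) − 3, so its minimum is min A + min B − 3.
A'(p) = 2p + 6 vanishes at p ∈ {-3}; B'(q) = 24(q - 3)(q - 2)(q + 1) vanishes at q ∈ {-1, 2, 3}.
Local minima of A (where A''>0): A(-3)=-9. Local minima of B: B(-1)=-94, B(3)=162.
So the global minimum of g is A(-3) + B(-1) − 3 = -9 − 94 − 3 = -106, attained at (-3, -1).

(-3, -1)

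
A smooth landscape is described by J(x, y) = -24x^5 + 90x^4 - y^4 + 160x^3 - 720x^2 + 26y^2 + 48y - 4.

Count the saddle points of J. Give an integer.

J separates as a function of x plus a function of y, so ∇J=0 decouples.
∂J/∂x = -120x(x - 3)(x - 2)(x + 2) = 0 at x ∈ {-2, 0, 2, 3}; ∂J/∂y = -4(y - 4)(y + 1)(y + 3) = 0 at y ∈ {-3, -1, 4}.
The Hessian is diagonal: diag(J_xx, J_yy). Second derivatives: J_xx(-2)=4800, J_xx(0)=-1440, J_xx(2)=960, J_xx(3)=-1800; J_yy(-3)=-56, J_yy(-1)=40, J_yy(4)=-140.
Saddle points occur where the two diagonal entries have opposite signs: (-2, -3), (-2, 4), (0, -1), (2, -3), (2, 4), (3, -1). Count: 6.

6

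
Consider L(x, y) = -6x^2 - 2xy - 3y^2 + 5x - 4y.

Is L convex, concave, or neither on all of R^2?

L is quadratic, so its Hessian is the constant matrix H = [[-12, -2], [-2, -6]].
det(H) = 68, tr(H) = -18.
det(H) > 0 and tr(H) < 0, so H is negative definite everywhere: concave.

concave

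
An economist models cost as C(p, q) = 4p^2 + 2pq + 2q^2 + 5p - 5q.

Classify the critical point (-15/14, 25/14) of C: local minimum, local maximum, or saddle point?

The Hessian of C is constant: H = [[8, 2], [2, 4]].
det(H) = 8·4 − 2² = 28.
det(H) > 0 and tr(H) = 12 > 0, so H is positive definite and the point is a local minimum.

local minimum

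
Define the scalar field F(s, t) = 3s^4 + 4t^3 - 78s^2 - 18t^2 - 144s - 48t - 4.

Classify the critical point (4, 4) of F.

local minimum

The mixed partial ∂²F/∂s∂t is 0, so the Hessian at any point is diag(F_ss, F_tt) = diag(12(3s^2 - 13), 12(2t - 3)).
At (4, 4): H = diag(420, 60).
Both eigenvalues are positive, so H is positive definite: a local minimum.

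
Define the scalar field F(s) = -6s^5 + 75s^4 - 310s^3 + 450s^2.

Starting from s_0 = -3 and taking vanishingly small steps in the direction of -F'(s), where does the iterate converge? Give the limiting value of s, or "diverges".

F'(s) = -30s(s - 5)(s - 3)(s - 2), so F'(-3) = -21600.
Gradient descent moves in the -F' direction, i.e. s is increasing.
The nearest critical point in that direction is s = 0, where F'' = 900 > 0 (a local minimum). The iterate converges there.

0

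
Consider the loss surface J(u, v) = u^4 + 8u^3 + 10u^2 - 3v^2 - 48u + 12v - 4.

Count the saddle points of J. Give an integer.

2

J separates as a function of u plus a function of v, so ∇J=0 decouples.
∂J/∂u = 4(u - 1)(u + 3)(u + 4) = 0 at u ∈ {-4, -3, 1}; ∂J/∂v = -6(v - 2) = 0 at v ∈ {2}.
The Hessian is diagonal: diag(J_uu, J_vv). Second derivatives: J_uu(-4)=20, J_uu(-3)=-16, J_uu(1)=80; J_vv(2)=-6.
Saddle points occur where the two diagonal entries have opposite signs: (-4, 2), (1, 2). Count: 2.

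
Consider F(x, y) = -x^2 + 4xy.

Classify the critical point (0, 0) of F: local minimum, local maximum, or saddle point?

The Hessian of F is constant: H = [[-2, 4], [4, 0]].
det(H) = (-2)·0 − 4² = -16.
Since det(H) < 0, H is indefinite and the critical point is a saddle point.

saddle point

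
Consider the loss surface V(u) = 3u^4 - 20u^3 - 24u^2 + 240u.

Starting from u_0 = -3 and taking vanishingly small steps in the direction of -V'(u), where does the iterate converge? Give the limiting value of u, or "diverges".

-2

V'(u) = 12(u - 5)(u - 2)(u + 2), so V'(-3) = -480.
Gradient descent moves in the -V' direction, i.e. u is increasing.
The nearest critical point in that direction is u = -2, where V'' = 336 > 0 (a local minimum). The iterate converges there.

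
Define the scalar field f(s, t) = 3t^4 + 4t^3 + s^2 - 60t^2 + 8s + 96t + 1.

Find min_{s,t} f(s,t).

-847

f(s,t) separates as P(s) + Q(t) + 1, so its minimum is min P + min Q + 1.
P'(s) = 2s + 8 vanishes at s ∈ {-4}; Q'(t) = 12(t - 2)(t - 1)(t + 4) vanishes at t ∈ {-4, 1, 2}.
Local minima of P (where P''>0): P(-4)=-16. Local minima of Q: Q(-4)=-832, Q(2)=32.
So the global minimum of f is P(-4) + Q(-4) + 1 = -16 − 832 + 1 = -847, attained at (-4, -4).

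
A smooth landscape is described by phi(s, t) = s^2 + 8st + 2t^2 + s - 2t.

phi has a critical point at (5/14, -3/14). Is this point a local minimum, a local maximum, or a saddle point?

The Hessian of phi is constant: H = [[2, 8], [8, 4]].
det(H) = 2·4 − 8² = -56.
Since det(H) < 0, H is indefinite and the critical point is a saddle point.

saddle point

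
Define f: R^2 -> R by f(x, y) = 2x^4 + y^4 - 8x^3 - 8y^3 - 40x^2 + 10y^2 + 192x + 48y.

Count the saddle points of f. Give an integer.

4

f separates as a function of x plus a function of y, so ∇f=0 decouples.
∂f/∂x = 8(x - 4)(x - 2)(x + 3) = 0 at x ∈ {-3, 2, 4}; ∂f/∂y = 4(y - 4)(y - 3)(y + 1) = 0 at y ∈ {-1, 3, 4}.
The Hessian is diagonal: diag(f_xx, f_yy). Second derivatives: f_xx(-3)=280, f_xx(2)=-80, f_xx(4)=112; f_yy(-1)=80, f_yy(3)=-16, f_yy(4)=20.
Saddle points occur where the two diagonal entries have opposite signs: (-3, 3), (2, -1), (2, 4), (4, 3). Count: 4.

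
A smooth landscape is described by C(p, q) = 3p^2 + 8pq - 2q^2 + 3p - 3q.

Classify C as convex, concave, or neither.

neither

C is quadratic, so its Hessian is the constant matrix H = [[6, 8], [8, -4]].
det(H) = -88, tr(H) = 2.
det(H) < 0, so H is indefinite: neither convex nor concave.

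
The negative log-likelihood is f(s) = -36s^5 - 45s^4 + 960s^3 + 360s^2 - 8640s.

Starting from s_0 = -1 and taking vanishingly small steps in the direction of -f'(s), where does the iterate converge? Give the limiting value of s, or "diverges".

2

f'(s) = -180(s - 3)(s - 2)(s + 2)(s + 4), so f'(-1) = -6480.
Gradient descent moves in the -f' direction, i.e. s is increasing.
The nearest critical point in that direction is s = 2, where f'' = 4320 > 0 (a local minimum). The iterate converges there.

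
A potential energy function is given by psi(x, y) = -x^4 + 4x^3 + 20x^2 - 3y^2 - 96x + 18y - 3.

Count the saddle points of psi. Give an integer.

1

psi separates as a function of x plus a function of y, so ∇psi=0 decouples.
∂psi/∂x = -4(x - 4)(x - 2)(x + 3) = 0 at x ∈ {-3, 2, 4}; ∂psi/∂y = -6(y - 3) = 0 at y ∈ {3}.
The Hessian is diagonal: diag(psi_xx, psi_yy). Second derivatives: psi_xx(-3)=-140, psi_xx(2)=40, psi_xx(4)=-56; psi_yy(3)=-6.
Saddle points occur where the two diagonal entries have opposite signs: (2, 3). Count: 1.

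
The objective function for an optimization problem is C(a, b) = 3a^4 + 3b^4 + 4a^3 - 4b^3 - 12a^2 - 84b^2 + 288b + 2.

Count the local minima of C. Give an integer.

4

C separates as a function of a plus a function of b, so ∇C=0 decouples.
∂C/∂a = 12a(a - 1)(a + 2) = 0 at a ∈ {-2, 0, 1}; ∂C/∂b = 12(b - 3)(b - 2)(b + 4) = 0 at b ∈ {-4, 2, 3}.
The Hessian is diagonal: diag(C_aa, C_bb). Second derivatives: C_aa(-2)=72, C_aa(0)=-24, C_aa(1)=36; C_bb(-4)=504, C_bb(2)=-72, C_bb(3)=84.
Local minima occur where both diagonal entries positive: (-2, -4), (-2, 3), (1, -4), (1, 3). Count: 4.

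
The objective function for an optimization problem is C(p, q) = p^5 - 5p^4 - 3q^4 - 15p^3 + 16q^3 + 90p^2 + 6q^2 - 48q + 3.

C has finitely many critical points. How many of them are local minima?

C separates as a function of p plus a function of q, so ∇C=0 decouples.
∂C/∂p = 5p(p - 4)(p - 3)(p + 3) = 0 at p ∈ {-3, 0, 3, 4}; ∂C/∂q = -12(q - 4)(q - 1)(q + 1) = 0 at q ∈ {-1, 1, 4}.
The Hessian is diagonal: diag(C_pp, C_qq). Second derivatives: C_pp(-3)=-630, C_pp(0)=180, C_pp(3)=-90, C_pp(4)=140; C_qq(-1)=-120, C_qq(1)=72, C_qq(4)=-180.
Local minima occur where both diagonal entries positive: (0, 1), (4, 1). Count: 2.

2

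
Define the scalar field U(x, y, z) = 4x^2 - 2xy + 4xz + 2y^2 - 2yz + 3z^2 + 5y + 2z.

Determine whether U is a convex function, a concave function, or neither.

U is quadratic, so its Hessian is the constant matrix H = [[8, -2, 4], [-2, 4, -2], [4, -2, 6]].
Leading principal minors: 8, 28, 104.
All positive ⇒ H ≻ 0 ⇒ convex.

convex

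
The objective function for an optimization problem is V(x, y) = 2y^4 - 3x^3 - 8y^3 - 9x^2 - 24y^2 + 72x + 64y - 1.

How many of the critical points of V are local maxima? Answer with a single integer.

V separates as a function of x plus a function of y, so ∇V=0 decouples.
∂V/∂x = -9(x - 2)(x + 4) = 0 at x ∈ {-4, 2}; ∂V/∂y = 8(y - 4)(y - 1)(y + 2) = 0 at y ∈ {-2, 1, 4}.
The Hessian is diagonal: diag(V_xx, V_yy). Second derivatives: V_xx(-4)=54, V_xx(2)=-54; V_yy(-2)=144, V_yy(1)=-72, V_yy(4)=144.
Local maxima occur where both diagonal entries negative: (2, 1). Count: 1.

1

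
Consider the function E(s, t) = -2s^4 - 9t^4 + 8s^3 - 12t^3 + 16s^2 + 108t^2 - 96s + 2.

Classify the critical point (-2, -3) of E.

local maximum

The mixed partial ∂²E/∂s∂t is 0, so the Hessian at any point is diag(E_ss, E_tt) = diag(8(-3s^2 + 6s + 4), 36(-3t^2 - 2t + 6)).
At (-2, -3): H = diag(-160, -540).
Both eigenvalues are negative, so H is negative definite: a local maximum.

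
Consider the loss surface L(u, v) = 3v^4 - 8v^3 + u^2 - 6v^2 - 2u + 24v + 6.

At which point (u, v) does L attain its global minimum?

L(u,v) separates as P(u) + Q(v) + 6, so its minimum is min P + min Q + 6.
P'(u) = 2u - 2 vanishes at u ∈ {1}; Q'(v) = 12(v - 2)(v - 1)(v + 1) vanishes at v ∈ {-1, 1, 2}.
Local minima of P (where P''>0): P(1)=-1. Local minima of Q: Q(-1)=-19, Q(2)=8.
So the global minimum of L is P(1) + Q(-1) + 6 = -1 − 19 + 6 = -14, attained at (1, -1).

(1, -1)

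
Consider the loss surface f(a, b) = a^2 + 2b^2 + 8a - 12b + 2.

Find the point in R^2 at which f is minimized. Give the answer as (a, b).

f(a,b) separates as P(a) + Q(b) + 2, so its minimum is min P + min Q + 2.
P'(a) = 2a + 8 vanishes at a ∈ {-4}; Q'(b) = 4b - 12 vanishes at b ∈ {3}.
Local minima of P (where P''>0): P(-4)=-16. Local minima of Q: Q(3)=-18.
So the global minimum of f is P(-4) + Q(3) + 2 = -16 − 18 + 2 = -32, attained at (-4, 3).

(-4, 3)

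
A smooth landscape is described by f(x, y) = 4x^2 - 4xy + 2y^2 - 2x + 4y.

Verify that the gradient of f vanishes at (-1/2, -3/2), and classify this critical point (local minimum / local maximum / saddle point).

∇f = (8x - 4y - 2, -4x + 4y + 4); substituting (-1/2, -3/2) gives ∇f = (0, 0), so (-1/2, -3/2) is indeed a critical point.
The Hessian of f is constant: H = [[8, -4], [-4, 4]].
det(H) = 8·4 − (-4)² = 16.
det(H) > 0 and tr(H) = 12 > 0, so H is positive definite and the point is a local minimum.

local minimum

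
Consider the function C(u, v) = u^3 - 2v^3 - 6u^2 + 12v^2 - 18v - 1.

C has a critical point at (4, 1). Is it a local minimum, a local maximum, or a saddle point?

local minimum

The mixed partial ∂²C/∂u∂v is 0, so the Hessian at any point is diag(C_uu, C_vv) = diag(6(u - 2), 12(-v + 2)).
At (4, 1): H = diag(12, 12).
Both eigenvalues are positive, so H is positive definite: a local minimum.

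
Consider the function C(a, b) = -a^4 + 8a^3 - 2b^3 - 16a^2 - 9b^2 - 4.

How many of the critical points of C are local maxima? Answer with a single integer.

C separates as a function of a plus a function of b, so ∇C=0 decouples.
∂C/∂a = -4a(a - 4)(a - 2) = 0 at a ∈ {0, 2, 4}; ∂C/∂b = -6b(b + 3) = 0 at b ∈ {-3, 0}.
The Hessian is diagonal: diag(C_aa, C_bb). Second derivatives: C_aa(0)=-32, C_aa(2)=16, C_aa(4)=-32; C_bb(-3)=18, C_bb(0)=-18.
Local maxima occur where both diagonal entries negative: (0, 0), (4, 0). Count: 2.

2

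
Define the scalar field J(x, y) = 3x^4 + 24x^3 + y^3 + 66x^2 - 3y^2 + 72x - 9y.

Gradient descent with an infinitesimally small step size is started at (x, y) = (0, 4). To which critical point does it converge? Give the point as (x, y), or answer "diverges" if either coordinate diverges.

J is separable, so gradient descent decouples: x follows -∂J/∂x, y follows -∂J/∂y.
∂J/∂x = 12(x + 1)(x + 2)(x + 3); at x=0 this is 72, so x decreases.
∂J/∂y = 3(y - 3)(y + 1); at y=4 this is 15, so y decreases.
x converges to its nearest critical value -1 (a local min of the x-part); y converges to 3. The iterate converges to (-1, 3).

(-1, 3)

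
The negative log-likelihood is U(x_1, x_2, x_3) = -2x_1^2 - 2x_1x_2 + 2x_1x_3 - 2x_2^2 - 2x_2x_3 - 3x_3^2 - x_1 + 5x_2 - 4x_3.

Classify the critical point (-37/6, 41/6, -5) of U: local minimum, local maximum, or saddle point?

The Hessian is constant: H = [[-4, -2, 2], [-2, -4, -2], [2, -2, -6]].
Leading principal minors: Δ₁ = -4, Δ₂ = 12, Δ₃ = -24.
The minors alternate sign starting negative (−, +, −), so H is negative definite: a local maximum.

local maximum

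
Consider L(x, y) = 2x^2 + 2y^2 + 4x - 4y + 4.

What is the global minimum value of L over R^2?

0

L(x,y) separates as P(x) + Q(y) + 4, so its minimum is min P + min Q + 4.
P'(x) = 4x + 4 vanishes at x ∈ {-1}; Q'(y) = 4y - 4 vanishes at y ∈ {1}.
Local minima of P (where P''>0): P(-1)=-2. Local minima of Q: Q(1)=-2.
So the global minimum of L is P(-1) + Q(1) + 4 = -2 − 2 + 4 = 0, attained at (-1, 1).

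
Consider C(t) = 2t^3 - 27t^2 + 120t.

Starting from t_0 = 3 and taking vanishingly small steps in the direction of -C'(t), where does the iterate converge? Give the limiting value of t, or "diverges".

diverges

C'(t) = 6(t - 5)(t - 4), so C'(3) = 12.
Gradient descent moves in the -C' direction, i.e. t is decreasing.
There is no critical point below t=3, and C' keeps the same sign, so the iterate runs off to −∞.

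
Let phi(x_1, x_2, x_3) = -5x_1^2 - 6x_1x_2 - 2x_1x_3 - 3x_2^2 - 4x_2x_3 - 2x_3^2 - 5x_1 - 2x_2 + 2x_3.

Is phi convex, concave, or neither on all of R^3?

phi is quadratic, so its Hessian is the constant matrix H = [[-10, -6, -2], [-6, -6, -4], [-2, -4, -4]].
Leading principal minors: -10, 24, -8.
Signs alternate −, +, − ⇒ H ≺ 0 ⇒ concave.

concave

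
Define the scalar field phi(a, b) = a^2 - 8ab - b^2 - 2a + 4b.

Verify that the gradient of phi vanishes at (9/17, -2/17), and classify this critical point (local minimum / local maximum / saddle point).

saddle point

∇phi = (2a - 8b - 2, -8a - 2b + 4); substituting (9/17, -2/17) gives ∇phi = (0, 0), so (9/17, -2/17) is indeed a critical point.
The Hessian of phi is constant: H = [[2, -8], [-8, -2]].
det(H) = 2·(-2) − (-8)² = -68.
Since det(H) < 0, H is indefinite and the critical point is a saddle point.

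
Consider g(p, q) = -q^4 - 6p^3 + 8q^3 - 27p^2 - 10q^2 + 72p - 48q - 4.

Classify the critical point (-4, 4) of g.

The mixed partial ∂²g/∂p∂q is 0, so the Hessian at any point is diag(g_pp, g_qq) = diag(-18(2p + 3), 4(-3q^2 + 12q - 5)).
At (-4, 4): H = diag(90, -20).
The eigenvalues have opposite signs, so H is indefinite: a saddle point.

saddle point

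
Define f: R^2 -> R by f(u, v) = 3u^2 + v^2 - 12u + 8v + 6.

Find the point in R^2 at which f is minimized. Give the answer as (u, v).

f(u,v) separates as P(u) + Q(v) + 6, so its minimum is min P + min Q + 6.
P'(u) = 6u - 12 vanishes at u ∈ {2}; Q'(v) = 2v + 8 vanishes at v ∈ {-4}.
Local minima of P (where P''>0): P(2)=-12. Local minima of Q: Q(-4)=-16.
So the global minimum of f is P(2) + Q(-4) + 6 = -12 − 16 + 6 = -22, attained at (2, -4).

(2, -4)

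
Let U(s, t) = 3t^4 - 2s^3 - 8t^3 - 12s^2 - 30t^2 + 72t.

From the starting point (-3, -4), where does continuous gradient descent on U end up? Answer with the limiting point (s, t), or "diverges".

U is separable, so gradient descent decouples: s follows -∂U/∂s, t follows -∂U/∂t.
∂U/∂s = -6s(s + 4); at s=-3 this is 18, so s decreases.
∂U/∂t = 12(t - 3)(t - 1)(t + 2); at t=-4 this is -840, so t increases.
s converges to its nearest critical value -4 (a local min of the s-part); t converges to -2. The iterate converges to (-4, -2).

(-4, -2)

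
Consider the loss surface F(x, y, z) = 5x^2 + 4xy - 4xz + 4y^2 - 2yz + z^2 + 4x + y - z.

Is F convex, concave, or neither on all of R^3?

F is quadratic, so its Hessian is the constant matrix H = [[10, 4, -4], [4, 8, -2], [-4, -2, 2]].
Leading principal minors: 10, 64, 24.
All positive ⇒ H ≻ 0 ⇒ convex.

convex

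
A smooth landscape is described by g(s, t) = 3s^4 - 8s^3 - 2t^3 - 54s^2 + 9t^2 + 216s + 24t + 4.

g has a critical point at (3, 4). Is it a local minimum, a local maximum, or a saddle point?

The mixed partial ∂²g/∂s∂t is 0, so the Hessian at any point is diag(g_ss, g_tt) = diag(12(3s^2 - 4s - 9), 6(-2t + 3)).
At (3, 4): H = diag(72, -30).
The eigenvalues have opposite signs, so H is indefinite: a saddle point.

saddle point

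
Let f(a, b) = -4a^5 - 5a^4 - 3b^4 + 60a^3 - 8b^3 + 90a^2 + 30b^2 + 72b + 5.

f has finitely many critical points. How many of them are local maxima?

f separates as a function of a plus a function of b, so ∇f=0 decouples.
∂f/∂a = -20a(a - 3)(a + 1)(a + 3) = 0 at a ∈ {-3, -1, 0, 3}; ∂f/∂b = -12(b - 2)(b + 1)(b + 3) = 0 at b ∈ {-3, -1, 2}.
The Hessian is diagonal: diag(f_aa, f_bb). Second derivatives: f_aa(-3)=720, f_aa(-1)=-160, f_aa(0)=180, f_aa(3)=-1440; f_bb(-3)=-120, f_bb(-1)=72, f_bb(2)=-180.
Local maxima occur where both diagonal entries negative: (-1, -3), (-1, 2), (3, -3), (3, 2). Count: 4.

4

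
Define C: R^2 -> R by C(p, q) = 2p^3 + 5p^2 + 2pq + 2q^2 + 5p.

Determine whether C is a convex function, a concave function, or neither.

neither

The term 2p^3 is cubic, so the Hessian is not constant.
∂²C/∂p² = 12p + 10, which takes both signs as p varies (negative for sufficiently negative p). A diagonal entry of the Hessian changing sign means the Hessian is neither positive- nor negative-semidefinite on all of R^2.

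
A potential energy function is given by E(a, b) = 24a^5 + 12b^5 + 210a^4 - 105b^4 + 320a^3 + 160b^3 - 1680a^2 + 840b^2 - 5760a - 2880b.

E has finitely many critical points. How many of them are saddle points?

E separates as a function of a plus a function of b, so ∇E=0 decouples.
∂E/∂a = 120(a - 2)(a + 2)(a + 3)(a + 4) = 0 at a ∈ {-4, -3, -2, 2}; ∂E/∂b = 60(b - 4)(b - 3)(b - 2)(b + 2) = 0 at b ∈ {-2, 2, 3, 4}.
The Hessian is diagonal: diag(E_aa, E_bb). Second derivatives: E_aa(-4)=-1440, E_aa(-3)=600, E_aa(-2)=-960, E_aa(2)=14400; E_bb(-2)=-7200, E_bb(2)=480, E_bb(3)=-300, E_bb(4)=720.
Saddle points occur where the two diagonal entries have opposite signs: (-4, 2), (-4, 4), (-3, -2), (-3, 3), (-2, 2), (-2, 4), (2, -2), (2, 3). Count: 8.

8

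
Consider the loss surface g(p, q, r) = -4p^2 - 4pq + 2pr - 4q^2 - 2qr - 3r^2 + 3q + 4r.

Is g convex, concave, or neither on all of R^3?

concave

g is quadratic, so its Hessian is the constant matrix H = [[-8, -4, 2], [-4, -8, -2], [2, -2, -6]].
Leading principal minors: -8, 48, -192.
Signs alternate −, +, − ⇒ H ≺ 0 ⇒ concave.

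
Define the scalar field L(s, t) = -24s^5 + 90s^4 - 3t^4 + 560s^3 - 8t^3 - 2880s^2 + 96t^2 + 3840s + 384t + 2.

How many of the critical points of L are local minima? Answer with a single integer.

L separates as a function of s plus a function of t, so ∇L=0 decouples.
∂L/∂s = -120(s - 4)(s - 2)(s - 1)(s + 4) = 0 at s ∈ {-4, 1, 2, 4}; ∂L/∂t = -12(t - 4)(t + 2)(t + 4) = 0 at t ∈ {-4, -2, 4}.
The Hessian is diagonal: diag(L_ss, L_tt). Second derivatives: L_ss(-4)=28800, L_ss(1)=-1800, L_ss(2)=1440, L_ss(4)=-5760; L_tt(-4)=-192, L_tt(-2)=144, L_tt(4)=-576.
Local minima occur where both diagonal entries positive: (-4, -2), (2, -2). Count: 2.

2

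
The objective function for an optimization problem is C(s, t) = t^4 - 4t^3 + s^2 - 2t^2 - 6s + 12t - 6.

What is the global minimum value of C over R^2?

C(s,t) separates as P(s) + Q(t) − 6, so its minimum is min P + min Q − 6.
P'(s) = 2s - 6 vanishes at s ∈ {3}; Q'(t) = 4(t - 3)(t - 1)(t + 1) vanishes at t ∈ {-1, 1, 3}.
Local minima of P (where P''>0): P(3)=-9. Local minima of Q: Q(-1)=-9, Q(3)=-9.
So the global minimum of C is P(3) + Q(-1) − 6 = -9 − 9 − 6 = -24, attained at (3, -1).

-24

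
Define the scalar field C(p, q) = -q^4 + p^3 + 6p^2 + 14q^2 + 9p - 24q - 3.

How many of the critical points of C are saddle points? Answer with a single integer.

3

C separates as a function of p plus a function of q, so ∇C=0 decouples.
∂C/∂p = 3(p + 1)(p + 3) = 0 at p ∈ {-3, -1}; ∂C/∂q = -4(q - 2)(q - 1)(q + 3) = 0 at q ∈ {-3, 1, 2}.
The Hessian is diagonal: diag(C_pp, C_qq). Second derivatives: C_pp(-3)=-6, C_pp(-1)=6; C_qq(-3)=-80, C_qq(1)=16, C_qq(2)=-20.
Saddle points occur where the two diagonal entries have opposite signs: (-3, 1), (-1, -3), (-1, 2). Count: 3.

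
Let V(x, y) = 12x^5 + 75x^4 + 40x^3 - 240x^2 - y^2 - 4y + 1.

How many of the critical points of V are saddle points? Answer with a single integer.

V separates as a function of x plus a function of y, so ∇V=0 decouples.
∂V/∂x = 60x(x - 1)(x + 2)(x + 4) = 0 at x ∈ {-4, -2, 0, 1}; ∂V/∂y = -2(y + 2) = 0 at y ∈ {-2}.
The Hessian is diagonal: diag(V_xx, V_yy). Second derivatives: V_xx(-4)=-2400, V_xx(-2)=720, V_xx(0)=-480, V_xx(1)=900; V_yy(-2)=-2.
Saddle points occur where the two diagonal entries have opposite signs: (-2, -2), (1, -2). Count: 2.

2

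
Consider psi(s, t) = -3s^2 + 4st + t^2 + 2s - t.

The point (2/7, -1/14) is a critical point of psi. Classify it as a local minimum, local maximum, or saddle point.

The Hessian of psi is constant: H = [[-6, 4], [4, 2]].
det(H) = (-6)·2 − 4² = -28.
Since det(H) < 0, H is indefinite and the critical point is a saddle point.

saddle point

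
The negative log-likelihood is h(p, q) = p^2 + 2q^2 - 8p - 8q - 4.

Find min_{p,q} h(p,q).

h(p,q) separates as A(p) + B(q) − 4, so its minimum is min A + min B − 4.
A'(p) = 2p - 8 vanishes at p ∈ {4}; B'(q) = 4q - 8 vanishes at q ∈ {2}.
Local minima of A (where A''>0): A(4)=-16. Local minima of B: B(2)=-8.
So the global minimum of h is A(4) + B(2) − 4 = -16 − 8 − 4 = -28, attained at (4, 2).

-28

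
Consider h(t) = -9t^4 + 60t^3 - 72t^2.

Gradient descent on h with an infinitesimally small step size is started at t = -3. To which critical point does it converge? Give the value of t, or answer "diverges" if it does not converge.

h'(t) = -36t(t - 4)(t - 1), so h'(-3) = 3024.
Gradient descent moves in the -h' direction, i.e. t is decreasing.
There is no critical point below t=-3, and h' keeps the same sign, so the iterate runs off to −∞.

diverges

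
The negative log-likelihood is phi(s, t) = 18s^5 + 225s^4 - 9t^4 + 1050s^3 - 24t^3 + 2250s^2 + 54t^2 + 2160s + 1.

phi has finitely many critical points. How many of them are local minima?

2

phi separates as a function of s plus a function of t, so ∇phi=0 decouples.
∂phi/∂s = 90(s + 1)(s + 2)(s + 3)(s + 4) = 0 at s ∈ {-4, -3, -2, -1}; ∂phi/∂t = -36t(t - 1)(t + 3) = 0 at t ∈ {-3, 0, 1}.
The Hessian is diagonal: diag(phi_ss, phi_tt). Second derivatives: phi_ss(-4)=-540, phi_ss(-3)=180, phi_ss(-2)=-180, phi_ss(-1)=540; phi_tt(-3)=-432, phi_tt(0)=108, phi_tt(1)=-144.
Local minima occur where both diagonal entries positive: (-3, 0), (-1, 0). Count: 2.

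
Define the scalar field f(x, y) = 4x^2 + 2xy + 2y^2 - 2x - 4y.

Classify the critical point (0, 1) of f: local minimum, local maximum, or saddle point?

The Hessian of f is constant: H = [[8, 2], [2, 4]].
det(H) = 8·4 − 2² = 28.
det(H) > 0 and tr(H) = 12 > 0, so H is positive definite and the point is a local minimum.

local minimum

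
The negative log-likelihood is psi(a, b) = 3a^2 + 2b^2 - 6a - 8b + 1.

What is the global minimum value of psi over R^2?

-10

psi(a,b) separates as P(a) + Q(b) + 1, so its minimum is min P + min Q + 1.
P'(a) = 6a - 6 vanishes at a ∈ {1}; Q'(b) = 4b - 8 vanishes at b ∈ {2}.
Local minima of P (where P''>0): P(1)=-3. Local minima of Q: Q(2)=-8.
So the global minimum of psi is P(1) + Q(2) + 1 = -3 − 8 + 1 = -10, attained at (1, 2).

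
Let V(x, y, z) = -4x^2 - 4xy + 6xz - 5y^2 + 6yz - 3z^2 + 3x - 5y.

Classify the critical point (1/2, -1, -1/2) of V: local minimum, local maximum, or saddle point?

The Hessian is constant: H = [[-8, -4, 6], [-4, -10, 6], [6, 6, -6]].
Leading principal minors: Δ₁ = -8, Δ₂ = 64, Δ₃ = -24.
The minors alternate sign starting negative (−, +, −), so H is negative definite: a local maximum.

local maximum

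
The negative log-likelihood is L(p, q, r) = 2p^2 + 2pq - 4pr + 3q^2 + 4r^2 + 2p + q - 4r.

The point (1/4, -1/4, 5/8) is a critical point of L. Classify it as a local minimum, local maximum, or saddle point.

local minimum

The Hessian is constant: H = [[4, 2, -4], [2, 6, 0], [-4, 0, 8]].
Leading principal minors: Δ₁ = 4, Δ₂ = 20, Δ₃ = 64.
All leading minors are positive, so H is positive definite: a local minimum.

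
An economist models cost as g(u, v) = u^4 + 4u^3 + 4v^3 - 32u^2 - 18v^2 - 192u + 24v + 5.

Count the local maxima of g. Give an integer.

g separates as a function of u plus a function of v, so ∇g=0 decouples.
∂g/∂u = 4(u - 4)(u + 3)(u + 4) = 0 at u ∈ {-4, -3, 4}; ∂g/∂v = 12(v - 2)(v - 1) = 0 at v ∈ {1, 2}.
The Hessian is diagonal: diag(g_uu, g_vv). Second derivatives: g_uu(-4)=32, g_uu(-3)=-28, g_uu(4)=224; g_vv(1)=-12, g_vv(2)=12.
Local maxima occur where both diagonal entries negative: (-3, 1). Count: 1.

1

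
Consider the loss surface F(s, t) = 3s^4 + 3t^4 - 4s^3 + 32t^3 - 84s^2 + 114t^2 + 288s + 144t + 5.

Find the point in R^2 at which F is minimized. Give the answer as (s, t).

F(s,t) separates as P(s) + Q(t) + 5, so its minimum is min P + min Q + 5.
P'(s) = 12(s - 3)(s - 2)(s + 4) vanishes at s ∈ {-4, 2, 3}; Q'(t) = 12(t + 1)(t + 3)(t + 4) vanishes at t ∈ {-4, -3, -1}.
Local minima of P (where P''>0): P(-4)=-1472, P(3)=243. Local minima of Q: Q(-4)=-32, Q(-1)=-59.
So the global minimum of F is P(-4) + Q(-1) + 5 = -1472 − 59 + 5 = -1526, attained at (-4, -1).

(-4, -1)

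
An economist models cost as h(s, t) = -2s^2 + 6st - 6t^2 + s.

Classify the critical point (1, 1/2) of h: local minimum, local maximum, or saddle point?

The Hessian of h is constant: H = [[-4, 6], [6, -12]].
det(H) = (-4)·(-12) − 6² = 12.
det(H) > 0 and tr(H) = -16 < 0, so H is negative definite and the point is a local maximum.

local maximum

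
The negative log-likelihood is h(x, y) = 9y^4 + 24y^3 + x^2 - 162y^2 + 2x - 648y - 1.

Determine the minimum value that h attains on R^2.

h(x,y) separates as P(x) + Q(y) − 1, so its minimum is min P + min Q − 1.
P'(x) = 2x + 2 vanishes at x ∈ {-1}; Q'(y) = 36(y - 3)(y + 2)(y + 3) vanishes at y ∈ {-3, -2, 3}.
Local minima of P (where P''>0): P(-1)=-1. Local minima of Q: Q(-3)=567, Q(3)=-2025.
So the global minimum of h is P(-1) + Q(3) − 1 = -1 − 2025 − 1 = -2027, attained at (-1, 3).

-2027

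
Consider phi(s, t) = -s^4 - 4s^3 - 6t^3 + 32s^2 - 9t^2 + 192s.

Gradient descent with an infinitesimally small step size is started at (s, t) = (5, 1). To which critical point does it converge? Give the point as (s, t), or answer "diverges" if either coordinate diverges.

phi is separable, so gradient descent decouples: s follows -∂phi/∂s, t follows -∂phi/∂t.
∂phi/∂s = -4(s - 4)(s + 3)(s + 4); at s=5 this is -288, so s increases.
∂phi/∂t = -18t(t + 1); at t=1 this is -36, so t increases.
The s-coordinate has no critical point in that direction and runs off to infinity.

diverges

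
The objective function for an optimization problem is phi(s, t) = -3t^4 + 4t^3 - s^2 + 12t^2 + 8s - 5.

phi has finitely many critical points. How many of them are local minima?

phi separates as a function of s plus a function of t, so ∇phi=0 decouples.
∂phi/∂s = -2(s - 4) = 0 at s ∈ {4}; ∂phi/∂t = -12t(t - 2)(t + 1) = 0 at t ∈ {-1, 0, 2}.
The Hessian is diagonal: diag(phi_ss, phi_tt). Second derivatives: phi_ss(4)=-2; phi_tt(-1)=-36, phi_tt(0)=24, phi_tt(2)=-72.
Local minima occur where both diagonal entries positive: none. Count: 0.

0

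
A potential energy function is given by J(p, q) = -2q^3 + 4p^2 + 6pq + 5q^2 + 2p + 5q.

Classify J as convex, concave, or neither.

The term -2q^3 is cubic, so the Hessian is not constant.
∂²J/∂q² = -12q + 10, which takes both signs as q varies (negative for sufficiently large q). A diagonal entry of the Hessian changing sign means the Hessian is neither positive- nor negative-semidefinite on all of R^2.

neither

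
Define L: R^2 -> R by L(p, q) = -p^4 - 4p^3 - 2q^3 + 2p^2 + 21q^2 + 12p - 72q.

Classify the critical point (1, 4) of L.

local maximum

The mixed partial ∂²L/∂p∂q is 0, so the Hessian at any point is diag(L_pp, L_qq) = diag(4(-3p^2 - 6p + 1), 6(-2q + 7)).
At (1, 4): H = diag(-32, -6).
Both eigenvalues are negative, so H is negative definite: a local maximum.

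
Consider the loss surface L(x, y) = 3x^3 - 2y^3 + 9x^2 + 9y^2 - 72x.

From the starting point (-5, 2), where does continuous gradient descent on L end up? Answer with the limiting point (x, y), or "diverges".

diverges

L is separable, so gradient descent decouples: x follows -∂L/∂x, y follows -∂L/∂y.
∂L/∂x = 9(x - 2)(x + 4); at x=-5 this is 63, so x decreases.
∂L/∂y = -6y(y - 3); at y=2 this is 12, so y decreases.
The x-coordinate has no critical point in that direction and runs off to infinity.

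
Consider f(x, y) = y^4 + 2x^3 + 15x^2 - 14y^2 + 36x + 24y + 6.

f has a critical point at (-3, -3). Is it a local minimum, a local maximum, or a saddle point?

saddle point

The mixed partial ∂²f/∂x∂y is 0, so the Hessian at any point is diag(f_xx, f_yy) = diag(6(2x + 5), 4(3y^2 - 7)).
At (-3, -3): H = diag(-6, 80).
The eigenvalues have opposite signs, so H is indefinite: a saddle point.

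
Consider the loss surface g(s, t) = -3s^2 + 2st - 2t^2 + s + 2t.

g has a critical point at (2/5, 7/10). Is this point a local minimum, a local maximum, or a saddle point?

The Hessian of g is constant: H = [[-6, 2], [2, -4]].
det(H) = (-6)·(-4) − 2² = 20.
det(H) > 0 and tr(H) = -10 < 0, so H is negative definite and the point is a local maximum.

local maximum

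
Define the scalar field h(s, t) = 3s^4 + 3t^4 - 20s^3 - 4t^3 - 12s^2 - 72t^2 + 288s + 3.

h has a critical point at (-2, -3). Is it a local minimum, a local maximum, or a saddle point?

The mixed partial ∂²h/∂s∂t is 0, so the Hessian at any point is diag(h_ss, h_tt) = diag(12(3s^2 - 10s - 2), 12(3t^2 - 2t - 12)).
At (-2, -3): H = diag(360, 252).
Both eigenvalues are positive, so H is positive definite: a local minimum.

local minimum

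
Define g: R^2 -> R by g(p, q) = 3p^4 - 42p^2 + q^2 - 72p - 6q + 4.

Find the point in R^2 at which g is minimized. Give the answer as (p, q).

(3, 3)

g(p,q) separates as A(p) + B(q) + 4, so its minimum is min A + min B + 4.
A'(p) = 12(p - 3)(p + 1)(p + 2) vanishes at p ∈ {-2, -1, 3}; B'(q) = 2q - 6 vanishes at q ∈ {3}.
Local minima of A (where A''>0): A(-2)=24, A(3)=-351. Local minima of B: B(3)=-9.
So the global minimum of g is A(3) + B(3) + 4 = -351 − 9 + 4 = -356, attained at (3, 3).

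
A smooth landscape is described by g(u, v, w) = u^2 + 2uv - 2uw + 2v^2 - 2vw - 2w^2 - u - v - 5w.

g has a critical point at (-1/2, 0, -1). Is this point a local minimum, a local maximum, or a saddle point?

saddle point

The Hessian is constant: H = [[2, 2, -2], [2, 4, -2], [-2, -2, -4]].
Leading principal minors: Δ₁ = 2, Δ₂ = 4, Δ₃ = -24.
The minors fit neither the all-positive nor the alternating-sign pattern, so H is indefinite: a saddle point.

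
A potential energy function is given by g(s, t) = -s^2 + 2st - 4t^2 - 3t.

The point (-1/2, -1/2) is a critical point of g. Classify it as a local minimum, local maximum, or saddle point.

local maximum

The Hessian of g is constant: H = [[-2, 2], [2, -8]].
det(H) = (-2)·(-8) − 2² = 12.
det(H) > 0 and tr(H) = -10 < 0, so H is negative definite and the point is a local maximum.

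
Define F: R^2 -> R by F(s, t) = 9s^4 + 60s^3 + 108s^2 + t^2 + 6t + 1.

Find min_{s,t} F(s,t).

F(s,t) separates as P(s) + Q(t) + 1, so its minimum is min P + min Q + 1.
P'(s) = 36s(s + 2)(s + 3) vanishes at s ∈ {-3, -2, 0}; Q'(t) = 2(t + 3) vanishes at t ∈ {-3}.
Local minima of P (where P''>0): P(-3)=81, P(0)=0. Local minima of Q: Q(-3)=-9.
So the global minimum of F is P(0) + Q(-3) + 1 = 0 − 9 + 1 = -8, attained at (0, -3).

-8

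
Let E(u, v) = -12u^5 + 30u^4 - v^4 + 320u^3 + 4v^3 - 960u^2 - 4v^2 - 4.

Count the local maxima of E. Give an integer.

E separates as a function of u plus a function of v, so ∇E=0 decouples.
∂E/∂u = -60u(u - 4)(u - 2)(u + 4) = 0 at u ∈ {-4, 0, 2, 4}; ∂E/∂v = -4v(v - 2)(v - 1) = 0 at v ∈ {0, 1, 2}.
The Hessian is diagonal: diag(E_uu, E_vv). Second derivatives: E_uu(-4)=11520, E_uu(0)=-1920, E_uu(2)=1440, E_uu(4)=-3840; E_vv(0)=-8, E_vv(1)=4, E_vv(2)=-8.
Local maxima occur where both diagonal entries negative: (0, 0), (0, 2), (4, 0), (4, 2). Count: 4.

4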